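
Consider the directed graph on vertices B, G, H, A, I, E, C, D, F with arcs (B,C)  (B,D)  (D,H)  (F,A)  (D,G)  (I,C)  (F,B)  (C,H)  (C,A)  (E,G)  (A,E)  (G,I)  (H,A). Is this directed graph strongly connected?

No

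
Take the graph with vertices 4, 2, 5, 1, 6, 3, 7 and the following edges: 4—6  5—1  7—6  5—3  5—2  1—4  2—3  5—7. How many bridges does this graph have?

0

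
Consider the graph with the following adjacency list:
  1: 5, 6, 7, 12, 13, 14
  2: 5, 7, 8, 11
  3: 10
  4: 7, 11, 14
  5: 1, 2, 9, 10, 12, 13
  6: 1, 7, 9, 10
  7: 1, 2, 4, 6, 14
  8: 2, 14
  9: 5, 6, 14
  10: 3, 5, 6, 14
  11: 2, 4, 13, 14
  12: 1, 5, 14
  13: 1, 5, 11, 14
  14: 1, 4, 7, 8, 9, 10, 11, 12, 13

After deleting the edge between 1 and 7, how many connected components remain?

1 and 7 are still connected via 1-14-7, so the component count stays at 1.

1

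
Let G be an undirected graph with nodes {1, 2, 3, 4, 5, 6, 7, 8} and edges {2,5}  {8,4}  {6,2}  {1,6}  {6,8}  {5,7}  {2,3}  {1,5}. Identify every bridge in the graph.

2-3, 4-8, 5-7, 6-8

The edges on the cycle 1-6-2-5-1 are not bridges since each lies on that cycle.
But removing 6-8 disconnects 6 from 8; removing 5-7 disconnects 5 from 7; removing 8-4 disconnects 8 from 4; removing 2-3 disconnects 2 from 3 — these are bridges.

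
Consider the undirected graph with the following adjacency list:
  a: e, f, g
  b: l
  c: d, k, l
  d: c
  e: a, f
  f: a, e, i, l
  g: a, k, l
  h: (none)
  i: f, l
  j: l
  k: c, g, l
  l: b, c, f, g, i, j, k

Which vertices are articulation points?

c, l

Removing c increases the component count from 2 to 3, so c is a cut vertex.
Removing l increases the component count from 2 to 4, so l is a cut vertex.
By contrast removing j leaves 2 components; it is not a cut vertex. No other vertex is a cut vertex either.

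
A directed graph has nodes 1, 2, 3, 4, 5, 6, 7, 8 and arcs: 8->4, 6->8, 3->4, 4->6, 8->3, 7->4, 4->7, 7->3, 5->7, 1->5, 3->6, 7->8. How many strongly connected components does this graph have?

{3, 4, 6, 7, 8} are all mutually reachable — one SCC of size 5.
{1} is an SCC by itself.
{5} is an SCC by itself.
{2} is an SCC by itself.
That gives 4 strongly connected components.

4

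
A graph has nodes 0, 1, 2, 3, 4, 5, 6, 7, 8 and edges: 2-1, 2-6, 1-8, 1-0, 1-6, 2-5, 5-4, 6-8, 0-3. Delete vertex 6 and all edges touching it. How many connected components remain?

2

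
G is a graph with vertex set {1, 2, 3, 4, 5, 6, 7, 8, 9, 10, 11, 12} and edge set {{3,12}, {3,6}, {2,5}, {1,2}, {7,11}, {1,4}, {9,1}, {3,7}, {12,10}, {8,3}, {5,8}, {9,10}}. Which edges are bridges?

1-4, 11-7, 3-6, 3-7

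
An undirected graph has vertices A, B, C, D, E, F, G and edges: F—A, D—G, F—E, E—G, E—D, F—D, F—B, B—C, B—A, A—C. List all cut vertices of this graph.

Removing F increases the component count from 1 to 2, so F is a cut vertex.
By contrast removing D leaves 1 component; it is not a cut vertex. No other vertex is a cut vertex either.

F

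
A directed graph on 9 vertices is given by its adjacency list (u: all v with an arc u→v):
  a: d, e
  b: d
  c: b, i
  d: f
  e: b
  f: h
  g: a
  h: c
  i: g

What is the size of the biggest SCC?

9

{a, b, c, d, e, f, g, h, i} are all mutually reachable — one SCC of size 9.
The largest has 9 vertices.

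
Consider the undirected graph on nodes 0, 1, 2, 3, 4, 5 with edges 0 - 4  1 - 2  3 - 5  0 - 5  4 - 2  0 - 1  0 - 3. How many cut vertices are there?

1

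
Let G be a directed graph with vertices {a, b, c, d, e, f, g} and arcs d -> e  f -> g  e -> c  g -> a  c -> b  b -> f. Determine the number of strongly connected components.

{c} is an SCC by itself.
{f} is an SCC by itself.
{g} is an SCC by itself.
{a} is an SCC by itself.
{b} is an SCC by itself.
(and 2 more singleton SCCs)
That gives 7 strongly connected components.

7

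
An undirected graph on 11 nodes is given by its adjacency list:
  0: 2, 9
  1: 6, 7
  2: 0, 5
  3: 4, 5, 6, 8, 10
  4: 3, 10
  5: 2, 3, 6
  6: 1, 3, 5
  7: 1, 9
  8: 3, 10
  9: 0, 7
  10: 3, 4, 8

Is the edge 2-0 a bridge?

After removing 2-0, the path 2-5-6-1-7-9-0 still connects them, so the edge is not a bridge.

No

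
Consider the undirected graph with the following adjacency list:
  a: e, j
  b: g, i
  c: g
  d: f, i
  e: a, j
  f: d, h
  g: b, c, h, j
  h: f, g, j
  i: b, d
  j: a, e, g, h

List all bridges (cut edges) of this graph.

The edges on the cycle j-h-f-d-i-b-g-j are not bridges since each lies on that cycle.
But removing g-c disconnects g from c — this is a bridge.

c-g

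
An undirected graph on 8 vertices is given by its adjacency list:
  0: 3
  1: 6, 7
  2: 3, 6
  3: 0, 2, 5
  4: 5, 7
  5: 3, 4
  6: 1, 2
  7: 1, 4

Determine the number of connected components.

1

Starting from 0 we can reach 0, 1, 2, 3, 4, 5, 6, 7. That is one component of size 8.
Total: 1 component.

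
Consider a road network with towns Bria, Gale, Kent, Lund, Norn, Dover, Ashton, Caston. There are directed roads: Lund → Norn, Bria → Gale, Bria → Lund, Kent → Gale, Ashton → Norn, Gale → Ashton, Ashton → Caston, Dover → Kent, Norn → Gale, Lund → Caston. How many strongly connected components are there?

6

{Gale, Norn, Ashton} are all mutually reachable — one SCC of size 3.
{Lund} is an SCC by itself.
{Caston} is an SCC by itself.
{Bria} is an SCC by itself.
{Dover} is an SCC by itself.
(and 1 more singleton SCC)
That gives 6 strongly connected components.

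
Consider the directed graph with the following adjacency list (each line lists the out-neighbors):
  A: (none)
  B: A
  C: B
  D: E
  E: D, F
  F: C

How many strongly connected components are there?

{D, E} are all mutually reachable — one SCC of size 2.
{F} is an SCC by itself.
{B} is an SCC by itself.
{A} is an SCC by itself.
{C} is an SCC by itself.
That gives 5 strongly connected components.

5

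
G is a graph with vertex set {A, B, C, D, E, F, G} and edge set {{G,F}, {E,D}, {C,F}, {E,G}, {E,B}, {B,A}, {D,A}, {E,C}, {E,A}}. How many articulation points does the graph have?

1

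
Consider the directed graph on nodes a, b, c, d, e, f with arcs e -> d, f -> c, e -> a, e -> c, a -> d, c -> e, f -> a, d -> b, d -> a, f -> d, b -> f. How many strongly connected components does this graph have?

{a, b, c, d, e, f} are all mutually reachable — one SCC of size 6.
That gives 1 strongly connected component.

1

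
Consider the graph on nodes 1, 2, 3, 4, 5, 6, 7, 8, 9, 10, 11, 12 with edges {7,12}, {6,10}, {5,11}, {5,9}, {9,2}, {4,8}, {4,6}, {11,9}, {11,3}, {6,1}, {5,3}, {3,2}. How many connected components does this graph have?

3

Starting from 7 we can reach 7, 12. That is one component of size 2.
Starting from 1 we can reach 1, 4, 6, 8, 10. That is one component of size 5.
Starting from 2 we can reach 2, 3, 5, 9, 11. That is one component of size 5.
Total: 3 components.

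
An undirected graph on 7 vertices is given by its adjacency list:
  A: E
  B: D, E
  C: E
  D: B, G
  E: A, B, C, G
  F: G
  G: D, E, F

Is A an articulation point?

Deleting A leaves 1 component (was 1), so A is not a cut vertex.

No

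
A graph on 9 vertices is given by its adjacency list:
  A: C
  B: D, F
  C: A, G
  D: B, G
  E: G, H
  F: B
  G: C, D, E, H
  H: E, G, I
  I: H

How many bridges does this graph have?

6

The edges on the cycle G-H-E-G are not bridges since each lies on that cycle.
But removing I-H disconnects I from H; removing B-F disconnects B from F; removing D-B disconnects D from B; removing G-C disconnects G from C — these are bridges.
In total 6 edges are bridges.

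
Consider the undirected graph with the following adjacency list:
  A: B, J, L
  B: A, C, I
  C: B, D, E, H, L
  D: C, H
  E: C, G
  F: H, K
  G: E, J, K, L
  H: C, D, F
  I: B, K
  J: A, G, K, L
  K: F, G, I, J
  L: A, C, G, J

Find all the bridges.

none

The edges on the cycle C-H-F-K-I-B-C are not bridges since each lies on that cycle.
Every edge lies on some cycle, so there are no bridges.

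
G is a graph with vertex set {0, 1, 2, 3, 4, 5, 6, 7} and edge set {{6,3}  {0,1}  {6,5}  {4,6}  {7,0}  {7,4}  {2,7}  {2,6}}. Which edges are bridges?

0-1, 0-7, 3-6, 5-6

The edges on the cycle 2-7-4-6-2 are not bridges since each lies on that cycle.
But removing 6—3 disconnects 6 from 3; removing 6—5 disconnects 6 from 5; removing 7—0 disconnects 7 from 0; removing 0—1 disconnects 0 from 1 — these are bridges.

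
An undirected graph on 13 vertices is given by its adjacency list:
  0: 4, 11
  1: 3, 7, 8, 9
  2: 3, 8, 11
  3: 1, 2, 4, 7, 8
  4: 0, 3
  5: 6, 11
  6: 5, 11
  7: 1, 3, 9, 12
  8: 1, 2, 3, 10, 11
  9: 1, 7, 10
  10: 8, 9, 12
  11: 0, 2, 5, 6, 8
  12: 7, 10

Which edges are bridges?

none

The edges on the cycle 11-5-6-11 are not bridges since each lies on that cycle.
Every edge lies on some cycle, so there are no bridges.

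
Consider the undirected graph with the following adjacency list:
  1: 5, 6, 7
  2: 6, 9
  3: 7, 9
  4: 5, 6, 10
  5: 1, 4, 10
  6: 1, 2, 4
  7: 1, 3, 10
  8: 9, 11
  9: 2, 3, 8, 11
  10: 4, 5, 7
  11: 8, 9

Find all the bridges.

none

The edges on the cycle 9-8-11-9 are not bridges since each lies on that cycle.
Every edge lies on some cycle, so there are no bridges.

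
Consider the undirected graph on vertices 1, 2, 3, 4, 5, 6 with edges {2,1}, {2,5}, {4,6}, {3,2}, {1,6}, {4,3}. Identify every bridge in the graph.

2-5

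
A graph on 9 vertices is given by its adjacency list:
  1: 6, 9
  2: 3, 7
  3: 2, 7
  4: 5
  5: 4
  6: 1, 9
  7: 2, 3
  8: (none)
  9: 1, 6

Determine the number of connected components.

8 is isolated — a component by itself.
Starting from 4 we can reach 4, 5. That is one component of size 2.
Starting from 2 we can reach 2, 3, 7. That is one component of size 3.
Starting from 1 we can reach 1, 6, 9. That is one component of size 3.
Total: 4 components.

4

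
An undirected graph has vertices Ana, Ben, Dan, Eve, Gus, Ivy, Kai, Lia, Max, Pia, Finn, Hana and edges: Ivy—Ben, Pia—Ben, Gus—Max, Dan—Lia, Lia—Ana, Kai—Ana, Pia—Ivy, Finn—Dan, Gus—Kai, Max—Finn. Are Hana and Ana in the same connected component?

The component containing Hana is {Hana}, and Ana is not in it.

No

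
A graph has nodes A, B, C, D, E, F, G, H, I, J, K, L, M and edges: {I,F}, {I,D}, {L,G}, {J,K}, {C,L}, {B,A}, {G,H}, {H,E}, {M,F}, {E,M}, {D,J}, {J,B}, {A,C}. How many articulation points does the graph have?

1

Removing J increases the component count from 1 to 2, so J is a cut vertex.
By contrast removing C leaves 1 component; it is not a cut vertex. No other vertex is a cut vertex either.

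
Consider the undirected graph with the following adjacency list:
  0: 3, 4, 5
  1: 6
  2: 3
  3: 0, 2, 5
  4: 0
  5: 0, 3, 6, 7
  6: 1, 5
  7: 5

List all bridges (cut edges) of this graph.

0-4, 1-6, 2-3, 5-6, 5-7

The edges on the cycle 3-0-5-3 are not bridges since each lies on that cycle.
But removing 5-6 disconnects 5 from 6; removing 3-2 disconnects 3 from 2; removing 6-1 disconnects 6 from 1; removing 0-4 disconnects 0 from 4 — these are bridges.
In total 5 edges are bridges.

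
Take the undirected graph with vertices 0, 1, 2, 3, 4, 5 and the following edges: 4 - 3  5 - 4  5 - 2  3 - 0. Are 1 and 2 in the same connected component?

The component containing 1 is {1}, and 2 is not in it.

No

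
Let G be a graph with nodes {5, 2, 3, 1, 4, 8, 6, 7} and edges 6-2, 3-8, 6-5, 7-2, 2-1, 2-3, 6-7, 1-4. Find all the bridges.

1-2, 1-4, 2-3, 3-8, 5-6

The edges on the cycle 6-7-2-6 are not bridges since each lies on that cycle.
But removing 1-4 disconnects 1 from 4; removing 6-5 disconnects 6 from 5; removing 2-1 disconnects 2 from 1; removing 2-3 disconnects 2 from 3 — these are bridges.
In total 5 edges are bridges.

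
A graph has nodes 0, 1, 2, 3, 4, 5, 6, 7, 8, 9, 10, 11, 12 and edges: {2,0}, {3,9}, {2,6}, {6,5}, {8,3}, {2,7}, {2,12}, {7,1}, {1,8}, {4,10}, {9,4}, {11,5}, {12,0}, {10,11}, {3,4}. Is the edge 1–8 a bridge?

After removing 1–8, the path 1-7-2-6-5-11-10-4-3-8 still connects them, so the edge is not a bridge.

No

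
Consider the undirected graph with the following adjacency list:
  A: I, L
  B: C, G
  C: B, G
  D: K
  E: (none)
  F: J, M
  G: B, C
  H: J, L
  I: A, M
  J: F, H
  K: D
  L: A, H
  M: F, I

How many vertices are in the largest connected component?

7

E is isolated — a component by itself.
Starting from D we can reach D, K. That is one component of size 2.
Starting from B we can reach B, C, G. That is one component of size 3.
Starting from A we can reach A, F, H, I, J, L, M. That is one component of size 7.
The largest has 7 vertices.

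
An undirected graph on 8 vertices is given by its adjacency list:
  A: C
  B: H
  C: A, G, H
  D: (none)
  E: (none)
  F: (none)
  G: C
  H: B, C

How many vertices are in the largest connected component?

D is isolated — a component by itself.
E is isolated — a component by itself.
F is isolated — a component by itself.
Starting from A we can reach A, B, C, G, H. That is one component of size 5.
The largest has 5 vertices.

5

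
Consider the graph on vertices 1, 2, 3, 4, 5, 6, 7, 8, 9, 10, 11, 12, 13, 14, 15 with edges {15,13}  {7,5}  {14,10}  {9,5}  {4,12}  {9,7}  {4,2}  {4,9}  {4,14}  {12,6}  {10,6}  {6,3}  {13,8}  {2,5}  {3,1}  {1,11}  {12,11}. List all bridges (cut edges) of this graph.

The edges on the cycle 9-7-5-9 are not bridges since each lies on that cycle.
But removing 13–8 disconnects 13 from 8; removing 15–13 disconnects 15 from 13 — these are bridges.

13-15, 13-8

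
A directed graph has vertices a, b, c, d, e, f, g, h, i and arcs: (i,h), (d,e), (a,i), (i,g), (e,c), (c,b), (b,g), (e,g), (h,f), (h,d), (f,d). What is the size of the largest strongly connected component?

{h} is an SCC by itself.
{e} is an SCC by itself.
{i} is an SCC by itself.
{b} is an SCC by itself.
{g} is an SCC by itself.
(and 4 more singleton SCCs)
The largest has 1 vertex.

1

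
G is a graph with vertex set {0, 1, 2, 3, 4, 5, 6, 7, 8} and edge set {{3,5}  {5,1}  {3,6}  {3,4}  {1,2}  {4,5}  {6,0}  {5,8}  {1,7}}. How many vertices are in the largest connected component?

9

Starting from 0 we can reach 0, 1, 2, 3, 4, 5, 6, 7, 8. That is one component of size 9.
The largest has 9 vertices.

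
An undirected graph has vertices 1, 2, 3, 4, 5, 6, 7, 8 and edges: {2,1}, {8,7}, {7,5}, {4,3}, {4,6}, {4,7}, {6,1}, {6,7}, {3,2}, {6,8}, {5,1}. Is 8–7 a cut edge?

After removing 8–7, the path 8-6-7 still connects them, so the edge is not a bridge.

No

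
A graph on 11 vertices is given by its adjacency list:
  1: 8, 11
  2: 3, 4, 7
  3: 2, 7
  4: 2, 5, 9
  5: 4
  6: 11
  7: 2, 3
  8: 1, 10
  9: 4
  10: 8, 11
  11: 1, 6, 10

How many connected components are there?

Starting from 1 we can reach 1, 6, 8, 10, 11. That is one component of size 5.
Starting from 2 we can reach 2, 3, 4, 5, 7, 9. That is one component of size 6.
Total: 2 components.

2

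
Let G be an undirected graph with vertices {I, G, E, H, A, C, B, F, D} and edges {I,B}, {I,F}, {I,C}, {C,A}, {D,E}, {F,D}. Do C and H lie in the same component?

No

The component containing C is {A, B, C, D, E, F, I}, and H is not in it.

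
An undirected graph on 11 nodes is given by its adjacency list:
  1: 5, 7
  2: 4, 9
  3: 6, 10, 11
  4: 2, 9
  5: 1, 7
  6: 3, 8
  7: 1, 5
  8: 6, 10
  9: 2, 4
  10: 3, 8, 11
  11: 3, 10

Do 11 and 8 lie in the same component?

From 11 we can reach 3, 6, 8, 10, 11, which includes 8.

Yes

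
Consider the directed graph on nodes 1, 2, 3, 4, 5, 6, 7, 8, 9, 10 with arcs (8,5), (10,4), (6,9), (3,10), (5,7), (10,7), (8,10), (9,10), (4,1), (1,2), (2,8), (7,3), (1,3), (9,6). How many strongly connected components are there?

{1, 2, 3, 4, 5, 7, 8, 10} are all mutually reachable — one SCC of size 8.
{6, 9} are all mutually reachable — one SCC of size 2.
That gives 2 strongly connected components.

2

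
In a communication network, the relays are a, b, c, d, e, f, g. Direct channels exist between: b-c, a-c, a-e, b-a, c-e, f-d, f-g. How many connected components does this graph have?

2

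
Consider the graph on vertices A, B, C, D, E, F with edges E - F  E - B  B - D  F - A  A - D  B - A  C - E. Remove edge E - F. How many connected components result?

1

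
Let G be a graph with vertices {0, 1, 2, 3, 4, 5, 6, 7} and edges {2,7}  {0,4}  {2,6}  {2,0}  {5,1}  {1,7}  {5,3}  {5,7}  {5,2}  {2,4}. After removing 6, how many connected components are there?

1

With 6 gone, the remaining components are: {0, 1, 2, 3, 4, 5, 7}.
That is 1 component.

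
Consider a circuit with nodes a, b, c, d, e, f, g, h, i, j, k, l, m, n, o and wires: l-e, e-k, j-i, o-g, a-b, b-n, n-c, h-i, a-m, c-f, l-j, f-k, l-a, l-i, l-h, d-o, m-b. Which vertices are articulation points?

Removing l increases the component count from 2 to 3, so l is a cut vertex.
Removing o increases the component count from 2 to 3, so o is a cut vertex.
By contrast removing g leaves 2 components; it is not a cut vertex. No other vertex is a cut vertex either.

l, o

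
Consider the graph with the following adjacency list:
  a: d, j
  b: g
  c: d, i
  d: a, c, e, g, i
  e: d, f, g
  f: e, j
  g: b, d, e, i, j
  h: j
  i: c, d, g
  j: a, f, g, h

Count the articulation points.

2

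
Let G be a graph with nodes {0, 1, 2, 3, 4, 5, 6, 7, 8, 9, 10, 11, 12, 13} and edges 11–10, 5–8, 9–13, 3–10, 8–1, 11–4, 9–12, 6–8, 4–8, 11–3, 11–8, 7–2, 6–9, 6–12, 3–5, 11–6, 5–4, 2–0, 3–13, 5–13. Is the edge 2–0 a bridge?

Yes

Removing 2–0 leaves no path between 2 and 0: the component count goes from 2 to 3. So it is a bridge.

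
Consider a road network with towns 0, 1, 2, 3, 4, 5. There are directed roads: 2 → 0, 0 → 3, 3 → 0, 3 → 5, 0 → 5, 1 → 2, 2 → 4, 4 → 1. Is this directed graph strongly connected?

No

There is no directed path from 5 to 2, so the graph is not strongly connected.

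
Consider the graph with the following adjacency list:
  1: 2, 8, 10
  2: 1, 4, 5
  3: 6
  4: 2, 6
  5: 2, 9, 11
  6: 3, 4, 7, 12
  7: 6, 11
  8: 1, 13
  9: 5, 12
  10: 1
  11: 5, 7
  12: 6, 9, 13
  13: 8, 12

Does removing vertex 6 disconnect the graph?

Deleting 6 raises the number of components from 1 to 2, so 6 is a cut vertex.

Yes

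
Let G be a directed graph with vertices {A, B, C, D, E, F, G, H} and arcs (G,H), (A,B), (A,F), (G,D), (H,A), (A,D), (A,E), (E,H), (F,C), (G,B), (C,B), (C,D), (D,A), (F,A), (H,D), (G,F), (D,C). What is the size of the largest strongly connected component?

6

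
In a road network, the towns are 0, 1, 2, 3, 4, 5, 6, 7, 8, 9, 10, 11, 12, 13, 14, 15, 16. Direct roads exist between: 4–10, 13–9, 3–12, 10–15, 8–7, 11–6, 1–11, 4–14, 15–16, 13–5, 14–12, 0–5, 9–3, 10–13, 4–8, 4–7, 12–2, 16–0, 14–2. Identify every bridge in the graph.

1-11, 11-6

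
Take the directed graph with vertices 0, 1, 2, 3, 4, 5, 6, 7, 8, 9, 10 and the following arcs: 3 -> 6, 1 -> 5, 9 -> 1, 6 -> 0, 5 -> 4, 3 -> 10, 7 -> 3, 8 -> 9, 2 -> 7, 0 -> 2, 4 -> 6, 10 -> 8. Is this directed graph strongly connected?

Yes

From 7 we can reach every vertex (0, 1, 2, 3, 4, 5, 6, 7, 8, 9, 10), and every vertex can reach 7 (0, 1, 2, 3, 4, 5, 6, 7, 8, 9, 10). So the whole graph is one strongly connected component.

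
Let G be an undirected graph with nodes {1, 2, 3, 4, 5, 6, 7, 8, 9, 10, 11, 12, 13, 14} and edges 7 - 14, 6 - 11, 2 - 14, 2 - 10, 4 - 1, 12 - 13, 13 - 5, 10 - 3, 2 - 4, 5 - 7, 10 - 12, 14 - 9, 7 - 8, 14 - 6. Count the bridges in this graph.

The edges on the cycle 2-10-12-13-5-7-14-2 are not bridges since each lies on that cycle.
But removing 10 - 3 disconnects 10 from 3; removing 14 - 6 disconnects 14 from 6; removing 11 - 6 disconnects 11 from 6; removing 4 - 1 disconnects 4 from 1 — these are bridges.
In total 7 edges are bridges.

7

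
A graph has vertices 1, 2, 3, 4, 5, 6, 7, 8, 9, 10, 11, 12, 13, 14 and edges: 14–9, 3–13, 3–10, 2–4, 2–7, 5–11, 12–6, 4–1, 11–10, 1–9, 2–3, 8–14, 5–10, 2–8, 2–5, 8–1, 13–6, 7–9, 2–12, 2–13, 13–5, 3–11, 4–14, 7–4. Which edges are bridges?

none

The edges on the cycle 3-11-10-3 are not bridges since each lies on that cycle.
Every edge lies on some cycle, so there are no bridges.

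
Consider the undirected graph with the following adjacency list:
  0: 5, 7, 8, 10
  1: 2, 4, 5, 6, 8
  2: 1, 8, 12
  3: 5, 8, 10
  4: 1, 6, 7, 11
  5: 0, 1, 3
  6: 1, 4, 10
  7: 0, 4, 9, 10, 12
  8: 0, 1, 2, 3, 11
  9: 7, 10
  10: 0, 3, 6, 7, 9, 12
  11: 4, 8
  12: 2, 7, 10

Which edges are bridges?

The edges on the cycle 8-1-6-10-9-7-0-8 are not bridges since each lies on that cycle.
Every edge lies on some cycle, so there are no bridges.

none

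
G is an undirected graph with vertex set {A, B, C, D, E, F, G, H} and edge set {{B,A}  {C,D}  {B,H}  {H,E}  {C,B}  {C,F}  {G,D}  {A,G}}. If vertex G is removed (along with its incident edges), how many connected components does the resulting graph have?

1

With G gone, the remaining components are: {A, B, C, D, E, F, H}.
That is 1 component.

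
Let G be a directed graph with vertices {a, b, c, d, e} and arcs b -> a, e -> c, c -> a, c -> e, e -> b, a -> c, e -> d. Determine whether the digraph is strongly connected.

There is no directed path from d to b, so the graph is not strongly connected.

No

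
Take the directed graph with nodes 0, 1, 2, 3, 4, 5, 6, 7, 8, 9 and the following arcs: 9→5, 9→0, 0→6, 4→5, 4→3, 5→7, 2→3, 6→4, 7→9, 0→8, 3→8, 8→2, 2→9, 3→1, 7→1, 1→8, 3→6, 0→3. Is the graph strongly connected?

Yes

From 5 we can reach every vertex (0, 1, 2, 3, 4, 5, 6, 7, 8, 9), and every vertex can reach 5 (0, 1, 2, 3, 4, 5, 6, 7, 8, 9). So the whole graph is one strongly connected component.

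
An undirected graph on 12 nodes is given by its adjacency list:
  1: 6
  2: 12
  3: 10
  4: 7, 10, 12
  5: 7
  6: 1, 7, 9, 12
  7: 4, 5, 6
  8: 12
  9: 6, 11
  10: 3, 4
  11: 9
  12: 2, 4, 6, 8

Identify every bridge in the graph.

The edges on the cycle 4-12-6-7-4 are not bridges since each lies on that cycle.
But removing 6-1 disconnects 6 from 1; removing 5-7 disconnects 5 from 7; removing 12-2 disconnects 12 from 2; removing 4-10 disconnects 4 from 10 — these are bridges.
In total 8 edges are bridges.

1-6, 10-3, 10-4, 11-9, 12-2, 12-8, 5-7, 6-9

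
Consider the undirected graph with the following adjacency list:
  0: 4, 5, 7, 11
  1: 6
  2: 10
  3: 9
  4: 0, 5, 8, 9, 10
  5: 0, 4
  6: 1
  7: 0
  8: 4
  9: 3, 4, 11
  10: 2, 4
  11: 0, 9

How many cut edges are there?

6

The edges on the cycle 0-4-9-11-0 are not bridges since each lies on that cycle.
But removing 9-3 disconnects 9 from 3; removing 2-10 disconnects 2 from 10; removing 4-10 disconnects 4 from 10; removing 0-7 disconnects 0 from 7 — these are bridges.
In total 6 edges are bridges.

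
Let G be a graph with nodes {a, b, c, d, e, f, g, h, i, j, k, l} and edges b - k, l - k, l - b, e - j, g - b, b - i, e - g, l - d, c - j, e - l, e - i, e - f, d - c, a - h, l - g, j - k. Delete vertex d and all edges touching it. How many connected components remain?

2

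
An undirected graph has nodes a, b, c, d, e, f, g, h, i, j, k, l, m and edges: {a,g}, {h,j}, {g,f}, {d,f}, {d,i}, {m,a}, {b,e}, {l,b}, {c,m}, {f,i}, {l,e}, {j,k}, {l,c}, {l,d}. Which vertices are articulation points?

j, l

Removing j increases the component count from 2 to 3, so j is a cut vertex.
Removing l increases the component count from 2 to 3, so l is a cut vertex.
By contrast removing a leaves 2 components; it is not a cut vertex. No other vertex is a cut vertex either.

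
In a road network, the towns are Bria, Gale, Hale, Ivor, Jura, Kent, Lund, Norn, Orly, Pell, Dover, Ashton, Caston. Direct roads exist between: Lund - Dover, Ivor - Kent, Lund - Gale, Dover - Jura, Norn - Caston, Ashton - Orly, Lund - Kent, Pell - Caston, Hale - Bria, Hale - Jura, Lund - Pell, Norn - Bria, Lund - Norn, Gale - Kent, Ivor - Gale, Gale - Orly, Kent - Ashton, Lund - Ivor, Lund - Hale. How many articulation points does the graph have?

1

Removing Lund increases the component count from 1 to 2, so Lund is a cut vertex.
By contrast removing Pell leaves 1 component; it is not a cut vertex. No other vertex is a cut vertex either.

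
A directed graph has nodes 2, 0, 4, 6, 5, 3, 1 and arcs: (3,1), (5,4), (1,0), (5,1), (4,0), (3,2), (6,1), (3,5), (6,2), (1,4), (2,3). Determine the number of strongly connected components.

6

{2, 3} are all mutually reachable — one SCC of size 2.
{0} is an SCC by itself.
{1} is an SCC by itself.
{5} is an SCC by itself.
{6} is an SCC by itself.
(and 1 more singleton SCC)
That gives 6 strongly connected components.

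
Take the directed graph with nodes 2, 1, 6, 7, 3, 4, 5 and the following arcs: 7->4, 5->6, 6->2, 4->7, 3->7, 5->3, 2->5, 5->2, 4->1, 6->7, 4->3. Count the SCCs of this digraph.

3

{2, 5, 6} are all mutually reachable — one SCC of size 3.
{3, 4, 7} are all mutually reachable — one SCC of size 3.
{1} is an SCC by itself.
That gives 3 strongly connected components.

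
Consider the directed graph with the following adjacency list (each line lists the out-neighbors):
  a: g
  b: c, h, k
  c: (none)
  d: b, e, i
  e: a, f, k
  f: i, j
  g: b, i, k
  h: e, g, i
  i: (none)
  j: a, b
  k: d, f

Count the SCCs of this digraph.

3

{a, b, d, e, f, g, h, j, k} are all mutually reachable — one SCC of size 9.
{c} is an SCC by itself.
{i} is an SCC by itself.
That gives 3 strongly connected components.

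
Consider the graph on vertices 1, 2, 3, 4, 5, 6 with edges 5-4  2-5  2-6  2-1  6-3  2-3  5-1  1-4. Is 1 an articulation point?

Deleting 1 leaves 1 component (was 1) (its neighbors 2, 4, 5 remain connected to each other), so 1 is not a cut vertex.

No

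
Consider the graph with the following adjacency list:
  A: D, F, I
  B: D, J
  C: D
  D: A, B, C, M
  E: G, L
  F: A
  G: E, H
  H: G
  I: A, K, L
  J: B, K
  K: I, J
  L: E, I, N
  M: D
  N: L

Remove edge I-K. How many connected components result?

I and K are still connected via I-A-D-B-J-K, so the component count stays at 1.

1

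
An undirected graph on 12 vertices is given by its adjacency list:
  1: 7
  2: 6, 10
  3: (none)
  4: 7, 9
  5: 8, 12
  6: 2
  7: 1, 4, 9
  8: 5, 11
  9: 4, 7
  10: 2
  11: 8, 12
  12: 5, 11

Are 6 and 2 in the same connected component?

From 6 we can reach 2, 6, 10, which includes 2.

Yes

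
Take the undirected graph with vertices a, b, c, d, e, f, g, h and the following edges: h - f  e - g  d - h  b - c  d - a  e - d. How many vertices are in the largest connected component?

6

Starting from b we can reach b, c. That is one component of size 2.
Starting from a we can reach a, d, e, f, g, h. That is one component of size 6.
The largest has 6 vertices.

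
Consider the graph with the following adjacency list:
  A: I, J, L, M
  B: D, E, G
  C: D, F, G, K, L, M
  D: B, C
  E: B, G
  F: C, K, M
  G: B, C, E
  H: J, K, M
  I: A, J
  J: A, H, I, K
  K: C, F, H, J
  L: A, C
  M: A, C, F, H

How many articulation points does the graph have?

1

Removing C increases the component count from 1 to 2, so C is a cut vertex.
By contrast removing G leaves 1 component; it is not a cut vertex. No other vertex is a cut vertex either.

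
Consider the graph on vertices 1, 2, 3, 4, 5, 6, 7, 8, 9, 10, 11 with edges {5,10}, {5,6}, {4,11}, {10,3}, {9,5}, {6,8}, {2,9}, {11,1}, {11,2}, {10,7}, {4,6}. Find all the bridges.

1-11, 10-3, 10-5, 10-7, 6-8

The edges on the cycle 4-11-2-9-5-6-4 are not bridges since each lies on that cycle.
But removing 7 - 10 disconnects 7 from 10; removing 3 - 10 disconnects 3 from 10; removing 8 - 6 disconnects 8 from 6; removing 11 - 1 disconnects 11 from 1 — these are bridges.
In total 5 edges are bridges.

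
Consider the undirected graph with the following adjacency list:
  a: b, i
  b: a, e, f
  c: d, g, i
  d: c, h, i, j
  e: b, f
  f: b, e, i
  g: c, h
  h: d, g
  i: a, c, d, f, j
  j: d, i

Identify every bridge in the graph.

none

The edges on the cycle f-e-b-f are not bridges since each lies on that cycle.
Every edge lies on some cycle, so there are no bridges.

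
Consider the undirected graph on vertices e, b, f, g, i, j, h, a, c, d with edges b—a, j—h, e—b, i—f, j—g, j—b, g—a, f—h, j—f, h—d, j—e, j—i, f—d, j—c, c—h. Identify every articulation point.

Removing j increases the component count from 1 to 2, so j is a cut vertex.
By contrast removing d leaves 1 component; it is not a cut vertex. No other vertex is a cut vertex either.

j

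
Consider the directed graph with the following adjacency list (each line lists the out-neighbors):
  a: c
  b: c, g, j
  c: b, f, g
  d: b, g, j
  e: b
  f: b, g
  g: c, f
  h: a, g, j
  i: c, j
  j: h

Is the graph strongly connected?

There is no directed path from e to d, so the graph is not strongly connected.

No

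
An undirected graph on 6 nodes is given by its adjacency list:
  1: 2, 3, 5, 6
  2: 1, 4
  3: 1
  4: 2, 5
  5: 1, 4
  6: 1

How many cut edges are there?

The edges on the cycle 4-2-1-5-4 are not bridges since each lies on that cycle.
But removing 1-3 disconnects 1 from 3; removing 1-6 disconnects 1 from 6 — these are bridges.
That makes 2 bridges.

2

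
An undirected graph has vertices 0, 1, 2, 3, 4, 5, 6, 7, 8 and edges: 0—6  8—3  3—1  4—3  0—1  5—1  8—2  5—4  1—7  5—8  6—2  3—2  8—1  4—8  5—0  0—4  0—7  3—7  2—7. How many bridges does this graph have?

The edges on the cycle 0-6-2-8-4-0 are not bridges since each lies on that cycle.
Every edge lies on some cycle, so there are no bridges.

0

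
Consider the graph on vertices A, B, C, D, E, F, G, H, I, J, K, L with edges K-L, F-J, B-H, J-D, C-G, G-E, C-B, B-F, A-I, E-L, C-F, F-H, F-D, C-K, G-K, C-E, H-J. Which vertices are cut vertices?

Removing C increases the component count from 2 to 3, so C is a cut vertex.
By contrast removing A leaves 2 components; it is not a cut vertex. No other vertex is a cut vertex either.

C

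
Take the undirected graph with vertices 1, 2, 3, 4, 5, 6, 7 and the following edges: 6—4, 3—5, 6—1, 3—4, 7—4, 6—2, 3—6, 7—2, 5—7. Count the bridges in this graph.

The edges on the cycle 3-5-7-4-3 are not bridges since each lies on that cycle.
But removing 6—1 disconnects 6 from 1 — this is a bridge.

1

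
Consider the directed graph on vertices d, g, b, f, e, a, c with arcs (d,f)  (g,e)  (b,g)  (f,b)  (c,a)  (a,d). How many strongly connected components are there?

7

{g} is an SCC by itself.
{d} is an SCC by itself.
{c} is an SCC by itself.
{b} is an SCC by itself.
{e} is an SCC by itself.
(and 2 more singleton SCCs)
That gives 7 strongly connected components.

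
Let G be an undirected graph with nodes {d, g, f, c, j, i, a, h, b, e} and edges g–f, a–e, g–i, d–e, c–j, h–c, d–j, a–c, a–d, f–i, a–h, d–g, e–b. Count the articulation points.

Removing d increases the component count from 1 to 2, so d is a cut vertex.
Removing e increases the component count from 1 to 2, so e is a cut vertex.
Removing g increases the component count from 1 to 2, so g is a cut vertex.
By contrast removing j leaves 1 component; it is not a cut vertex. No other vertex is a cut vertex either.

3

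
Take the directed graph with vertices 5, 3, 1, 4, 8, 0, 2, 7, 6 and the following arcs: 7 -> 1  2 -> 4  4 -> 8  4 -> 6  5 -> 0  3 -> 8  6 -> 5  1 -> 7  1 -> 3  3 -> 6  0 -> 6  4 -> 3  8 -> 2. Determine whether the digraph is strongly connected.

No

There is no directed path from 6 to 8, so the graph is not strongly connected.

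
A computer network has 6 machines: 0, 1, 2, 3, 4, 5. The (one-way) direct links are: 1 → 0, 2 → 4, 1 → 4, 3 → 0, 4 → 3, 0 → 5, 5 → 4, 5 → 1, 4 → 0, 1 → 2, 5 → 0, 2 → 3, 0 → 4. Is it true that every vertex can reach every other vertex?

Yes

From 0 we can reach every vertex (0, 1, 2, 3, 4, 5), and every vertex can reach 0 (0, 1, 2, 3, 4, 5). So the whole graph is one strongly connected component.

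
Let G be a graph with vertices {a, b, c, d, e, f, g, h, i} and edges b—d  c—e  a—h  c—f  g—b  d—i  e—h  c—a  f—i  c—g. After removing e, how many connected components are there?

1

With e gone, the remaining components are: {a, b, c, d, f, g, h, i}.
That is 1 component.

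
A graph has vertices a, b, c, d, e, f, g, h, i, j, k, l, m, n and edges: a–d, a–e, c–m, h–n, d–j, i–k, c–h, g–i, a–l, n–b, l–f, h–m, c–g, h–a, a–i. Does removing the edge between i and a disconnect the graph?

No

After removing i–a, the path i-g-c-h-a still connects them, so the edge is not a bridge.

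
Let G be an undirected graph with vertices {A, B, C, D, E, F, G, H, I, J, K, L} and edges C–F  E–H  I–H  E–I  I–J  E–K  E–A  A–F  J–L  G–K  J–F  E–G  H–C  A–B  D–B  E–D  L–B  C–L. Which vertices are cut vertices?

E

Removing E increases the component count from 1 to 2, so E is a cut vertex.
By contrast removing L leaves 1 component; it is not a cut vertex. No other vertex is a cut vertex either.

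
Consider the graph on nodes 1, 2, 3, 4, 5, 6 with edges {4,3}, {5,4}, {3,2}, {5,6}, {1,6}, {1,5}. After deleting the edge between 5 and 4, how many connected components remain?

2

Before removal there is 1 component.
5-4 is a bridge — removing it separates 5's side from 4's side.
After removal: 2 components.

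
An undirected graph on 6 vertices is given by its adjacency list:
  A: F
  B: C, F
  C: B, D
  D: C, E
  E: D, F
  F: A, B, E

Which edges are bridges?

The edges on the cycle B-F-E-D-C-B are not bridges since each lies on that cycle.
But removing F-A disconnects F from A — this is a bridge.

A-F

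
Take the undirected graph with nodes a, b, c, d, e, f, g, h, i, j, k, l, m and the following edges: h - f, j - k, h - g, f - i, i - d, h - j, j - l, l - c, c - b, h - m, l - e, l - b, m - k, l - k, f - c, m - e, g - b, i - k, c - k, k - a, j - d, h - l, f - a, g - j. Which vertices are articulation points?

none

Removing i, for instance, still leaves 1 component. No single vertex removal increases the component count — the graph has no articulation points.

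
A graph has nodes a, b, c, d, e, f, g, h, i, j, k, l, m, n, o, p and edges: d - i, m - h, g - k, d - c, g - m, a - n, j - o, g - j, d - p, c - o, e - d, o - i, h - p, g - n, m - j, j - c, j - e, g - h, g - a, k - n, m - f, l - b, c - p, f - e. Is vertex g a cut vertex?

Deleting g raises the number of components from 2 to 3, so g is a cut vertex.

Yes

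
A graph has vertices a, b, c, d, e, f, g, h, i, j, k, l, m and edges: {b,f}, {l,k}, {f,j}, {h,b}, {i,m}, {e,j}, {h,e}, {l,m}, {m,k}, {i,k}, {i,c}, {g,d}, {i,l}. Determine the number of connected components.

a is isolated — a component by itself.
Starting from d we can reach d, g. That is one component of size 2.
Starting from b we can reach b, e, f, h, j. That is one component of size 5.
Starting from c we can reach c, i, k, l, m. That is one component of size 5.
Total: 4 components.

4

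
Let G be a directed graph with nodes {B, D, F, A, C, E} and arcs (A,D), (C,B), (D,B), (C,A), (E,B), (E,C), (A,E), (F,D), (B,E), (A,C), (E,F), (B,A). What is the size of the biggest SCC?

6

{A, B, C, D, E, F} are all mutually reachable — one SCC of size 6.
The largest has 6 vertices.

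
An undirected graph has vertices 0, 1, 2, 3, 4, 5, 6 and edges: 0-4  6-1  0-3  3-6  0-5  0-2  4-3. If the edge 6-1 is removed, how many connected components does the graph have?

Before removal there is 1 component.
6-1 is a bridge — removing it separates 6's side from 1's side.
After removal: 2 components.

2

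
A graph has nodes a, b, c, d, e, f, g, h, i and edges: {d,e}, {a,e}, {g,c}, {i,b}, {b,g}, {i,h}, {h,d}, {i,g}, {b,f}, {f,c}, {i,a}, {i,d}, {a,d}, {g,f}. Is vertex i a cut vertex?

Yes

Deleting i raises the number of components from 1 to 2, so i is a cut vertex.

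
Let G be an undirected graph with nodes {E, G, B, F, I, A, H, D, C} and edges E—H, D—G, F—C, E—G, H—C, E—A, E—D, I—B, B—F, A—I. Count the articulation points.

Removing E increases the component count from 1 to 2, so E is a cut vertex.
By contrast removing A leaves 1 component; it is not a cut vertex. No other vertex is a cut vertex either.

1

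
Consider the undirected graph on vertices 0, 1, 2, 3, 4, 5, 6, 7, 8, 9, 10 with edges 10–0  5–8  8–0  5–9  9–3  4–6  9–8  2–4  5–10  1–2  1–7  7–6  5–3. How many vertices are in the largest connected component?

Starting from 1 we can reach 1, 2, 4, 6, 7. That is one component of size 5.
Starting from 0 we can reach 0, 3, 5, 8, 9, 10. That is one component of size 6.
The largest has 6 vertices.

6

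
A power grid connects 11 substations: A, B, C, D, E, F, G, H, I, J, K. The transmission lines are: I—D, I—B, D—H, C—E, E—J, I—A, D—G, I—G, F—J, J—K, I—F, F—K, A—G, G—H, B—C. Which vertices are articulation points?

Removing I increases the component count from 1 to 2, so I is a cut vertex.
By contrast removing B leaves 1 component; it is not a cut vertex. No other vertex is a cut vertex either.

I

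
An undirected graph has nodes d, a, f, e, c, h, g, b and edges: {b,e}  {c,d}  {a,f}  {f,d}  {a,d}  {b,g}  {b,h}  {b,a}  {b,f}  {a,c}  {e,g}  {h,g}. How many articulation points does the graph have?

Removing b increases the component count from 1 to 2, so b is a cut vertex.
By contrast removing c leaves 1 component; it is not a cut vertex. No other vertex is a cut vertex either.

1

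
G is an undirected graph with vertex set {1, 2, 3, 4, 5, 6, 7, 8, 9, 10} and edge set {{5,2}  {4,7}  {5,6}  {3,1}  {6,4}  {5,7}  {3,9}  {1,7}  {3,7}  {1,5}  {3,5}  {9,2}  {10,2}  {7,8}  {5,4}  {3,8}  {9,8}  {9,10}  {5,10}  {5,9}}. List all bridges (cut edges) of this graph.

The edges on the cycle 3-1-5-6-4-7-8-3 are not bridges since each lies on that cycle.
Every edge lies on some cycle, so there are no bridges.

none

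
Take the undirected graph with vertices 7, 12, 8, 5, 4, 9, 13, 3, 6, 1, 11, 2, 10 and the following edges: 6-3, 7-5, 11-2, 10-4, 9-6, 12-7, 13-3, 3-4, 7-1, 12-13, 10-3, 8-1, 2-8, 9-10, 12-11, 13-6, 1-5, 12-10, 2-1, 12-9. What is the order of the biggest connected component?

13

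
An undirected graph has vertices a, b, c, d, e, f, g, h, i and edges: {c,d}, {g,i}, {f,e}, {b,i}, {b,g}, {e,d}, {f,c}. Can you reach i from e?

No

The component containing e is {c, d, e, f}, and i is not in it.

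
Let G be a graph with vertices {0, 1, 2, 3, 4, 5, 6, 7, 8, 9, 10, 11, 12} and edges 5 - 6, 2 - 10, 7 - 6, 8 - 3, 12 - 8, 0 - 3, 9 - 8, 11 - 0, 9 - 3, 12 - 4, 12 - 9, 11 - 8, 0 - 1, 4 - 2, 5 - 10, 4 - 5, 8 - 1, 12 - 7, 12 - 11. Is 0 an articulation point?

Deleting 0 leaves 1 component (was 1) (its neighbors 1, 3, 11 remain connected to each other), so 0 is not a cut vertex.

No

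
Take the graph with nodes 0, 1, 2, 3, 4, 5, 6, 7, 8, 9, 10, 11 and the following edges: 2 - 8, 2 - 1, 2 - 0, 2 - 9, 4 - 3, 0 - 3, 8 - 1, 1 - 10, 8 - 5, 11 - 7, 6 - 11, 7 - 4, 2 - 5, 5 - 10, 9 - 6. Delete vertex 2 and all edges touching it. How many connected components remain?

2

With 2 gone, the remaining components are: {1, 5, 8, 10}; {0, 3, 4, 6, 7, 9, 11}.
That is 2 components.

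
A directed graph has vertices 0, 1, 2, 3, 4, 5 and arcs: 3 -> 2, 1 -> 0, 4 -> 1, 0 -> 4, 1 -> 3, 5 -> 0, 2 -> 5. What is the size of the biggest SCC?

6

{0, 1, 2, 3, 4, 5} are all mutually reachable — one SCC of size 6.
The largest has 6 vertices.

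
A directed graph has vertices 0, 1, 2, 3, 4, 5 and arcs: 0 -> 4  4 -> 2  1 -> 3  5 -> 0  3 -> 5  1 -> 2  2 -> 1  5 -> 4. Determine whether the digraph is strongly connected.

Yes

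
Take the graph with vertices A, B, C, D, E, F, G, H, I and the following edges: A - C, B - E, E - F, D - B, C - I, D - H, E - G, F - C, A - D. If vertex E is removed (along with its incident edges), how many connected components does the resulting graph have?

2

With E gone, the remaining components are: {G}; {A, B, C, D, F, H, I}.
That is 2 components.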